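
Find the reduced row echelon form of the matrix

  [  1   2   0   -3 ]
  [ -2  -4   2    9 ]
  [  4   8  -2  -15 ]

[[1, 2, 0, -3], [0, 0, 1, 3/2], [0, 0, 0, 0]]

Add 2 times R1 to R2.
Subtract 4 times R1 from R3.
Multiply R2 by 1/2.
Add 2 times R2 to R3.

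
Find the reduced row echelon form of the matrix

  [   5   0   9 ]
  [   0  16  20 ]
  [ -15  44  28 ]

R1 → 1/5·R1
  [   1   0  9/5 ]
  [   0  16   20 ]
  [ -15  44   28 ]
R3 → R3 + 15·R1
  [ 1   0  9/5 ]
  [ 0  16   20 ]
  [ 0  44   55 ]
R2 → 1/16·R2
  [ 1   0  9/5 ]
  [ 0   1  5/4 ]
  [ 0  44   55 ]
R3 → R3 − 44·R2
  [ 1  0  9/5 ]
  [ 0  1  5/4 ]
  [ 0  0    0 ]

[[1, 0, 9/5], [0, 1, 5/4], [0, 0, 0]]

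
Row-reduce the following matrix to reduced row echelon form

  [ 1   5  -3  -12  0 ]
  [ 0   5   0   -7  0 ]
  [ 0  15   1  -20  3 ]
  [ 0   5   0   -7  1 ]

[[1, 0, 0, -2, 0], [0, 1, 0, -7/5, 0], [0, 0, 1, 1, 0], [0, 0, 0, 0, 1]]

Multiply ρ2 by 1/5.
  [ 1   5  -3   -12  0 ]
  [ 0   1   0  -7/5  0 ]
  [ 0  15   1   -20  3 ]
  [ 0   5   0    -7  1 ]
Subtract 15 times ρ2 from ρ3.
  [ 1  5  -3   -12  0 ]
  [ 0  1   0  -7/5  0 ]
  [ 0  0   1     1  3 ]
  [ 0  5   0    -7  1 ]
Subtract 5 times ρ2 from ρ4.
  [ 1  5  -3   -12  0 ]
  [ 0  1   0  -7/5  0 ]
  [ 0  0   1     1  3 ]
  [ 0  0   0     0  1 ]
Subtract 3 times ρ4 from ρ3.
  [ 1  5  -3   -12  0 ]
  [ 0  1   0  -7/5  0 ]
  [ 0  0   1     1  0 ]
  [ 0  0   0     0  1 ]
Add 3 times ρ3 to ρ1.
  [ 1  5  0    -9  0 ]
  [ 0  1  0  -7/5  0 ]
  [ 0  0  1     1  0 ]
  [ 0  0  0     0  1 ]
Subtract 5 times ρ2 from ρ1.
  [ 1  0  0    -2  0 ]
  [ 0  1  0  -7/5  0 ]
  [ 0  0  1     1  0 ]
  [ 0  0  0     0  1 ]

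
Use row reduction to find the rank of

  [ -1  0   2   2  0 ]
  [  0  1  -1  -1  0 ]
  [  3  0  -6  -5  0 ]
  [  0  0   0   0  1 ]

R1 -> -1·R1
R3 -> R3 − 3·R1
R2 -> R2 + R3
R1 -> R1 + 2·R3
The reduced form has 4 nonzero rows.

rank = 4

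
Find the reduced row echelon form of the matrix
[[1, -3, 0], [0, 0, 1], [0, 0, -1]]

[[1, -3, 0], [0, 0, 1], [0, 0, 0]]

r3 -> r3 + r2
  [ 1  -3  0 ]
  [ 0   0  1 ]
  [ 0   0  0 ]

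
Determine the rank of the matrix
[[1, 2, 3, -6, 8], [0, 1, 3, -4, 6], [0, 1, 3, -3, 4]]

rank = 3

R3 ← R3 − R2
  [ 1  2  3  -6   8 ]
  [ 0  1  3  -4   6 ]
  [ 0  0  0   1  -2 ]
R2 ← R2 + 4·R3
  [ 1  2  3  -6   8 ]
  [ 0  1  3   0  -2 ]
  [ 0  0  0   1  -2 ]
R1 ← R1 + 6·R3
  [ 1  2  3  0  -4 ]
  [ 0  1  3  0  -2 ]
  [ 0  0  0  1  -2 ]
R1 ← R1 − 2·R2
  [ 1  0  -3  0   0 ]
  [ 0  1   3  0  -2 ]
  [ 0  0   0  1  -2 ]
The reduced form has 3 nonzero rows.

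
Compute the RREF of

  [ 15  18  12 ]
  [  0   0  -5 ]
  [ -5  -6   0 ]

[[1, 6/5, 0], [0, 0, 1], [0, 0, 0]]

r1 := 1/15·r1
  [  1  6/5  4/5 ]
  [  0    0   -5 ]
  [ -5   -6    0 ]
r3 := r3 + 5·r1
  [ 1  6/5  4/5 ]
  [ 0    0   -5 ]
  [ 0    0    4 ]
r2 := -1/5·r2
  [ 1  6/5  4/5 ]
  [ 0    0    1 ]
  [ 0    0    4 ]
r3 := r3 − 4·r2
  [ 1  6/5  4/5 ]
  [ 0    0    1 ]
  [ 0    0    0 ]
r1 := r1 − 4/5·r2
  [ 1  6/5  0 ]
  [ 0    0  1 ]
  [ 0    0  0 ]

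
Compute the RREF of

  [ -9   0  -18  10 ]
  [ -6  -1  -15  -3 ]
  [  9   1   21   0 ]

[[1, 0, 2, 0], [0, 1, 3, 0], [0, 0, 0, 1]]

R1 ← -1/9·R1
R2 ← R2 + 6·R1
R3 ← R3 − 9·R1
R2 ← -1·R2
R3 ← R3 − R2
R3 ← 3·R3
R2 ← R2 − 29/3·R3
R1 ← R1 + 10/9·R3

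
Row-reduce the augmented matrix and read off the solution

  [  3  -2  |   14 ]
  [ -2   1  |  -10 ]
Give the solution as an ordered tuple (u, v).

r1 ← 1/3·r1
  [  1  -2/3  |  14/3 ]
  [ -2     1  |   -10 ]
r2 ← r2 + 2·r1
  [ 1  -2/3  |  14/3 ]
  [ 0  -1/3  |  -2/3 ]
r2 ← -3·r2
  [ 1  -2/3  |  14/3 ]
  [ 0     1  |     2 ]
r1 ← r1 + 2/3·r2
  [ 1  0  |  6 ]
  [ 0  1  |  2 ]
Reading off the last column: u = 6, v = 2.

(6, 2)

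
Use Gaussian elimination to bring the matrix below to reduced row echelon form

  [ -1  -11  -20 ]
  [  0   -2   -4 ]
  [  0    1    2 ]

Multiply r1 by -1.
Multiply r2 by -1/2.
Subtract r2 from r3.
Subtract 11 times r2 from r1.

[[1, 0, -2], [0, 1, 2], [0, 0, 0]]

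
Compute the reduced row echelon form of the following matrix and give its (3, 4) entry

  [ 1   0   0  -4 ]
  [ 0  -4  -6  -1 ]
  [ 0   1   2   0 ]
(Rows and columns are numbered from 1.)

ρ2 -> -1/4·ρ2
ρ3 -> ρ3 − ρ2
ρ3 -> 2·ρ3
ρ2 -> ρ2 − 3/2·ρ3

-1/2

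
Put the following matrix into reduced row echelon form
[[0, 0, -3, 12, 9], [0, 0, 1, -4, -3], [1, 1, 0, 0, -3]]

[[1, 1, 0, 0, -3], [0, 0, 1, -4, -3], [0, 0, 0, 0, 0]]

ρ1 <=> ρ3
  [ 1  1   0   0  -3 ]
  [ 0  0   1  -4  -3 ]
  [ 0  0  -3  12   9 ]
ρ3 -> ρ3 + 3·ρ2
  [ 1  1  0   0  -3 ]
  [ 0  0  1  -4  -3 ]
  [ 0  0  0   0   0 ]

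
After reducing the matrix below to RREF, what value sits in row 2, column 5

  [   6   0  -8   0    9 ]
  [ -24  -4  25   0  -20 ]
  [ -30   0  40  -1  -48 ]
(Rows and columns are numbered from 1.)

-4

Multiply r1 by 1/6.
  [   1   0  -4/3   0  3/2 ]
  [ -24  -4    25   0  -20 ]
  [ -30   0    40  -1  -48 ]
Add 24 times r1 to r2.
  [   1   0  -4/3   0  3/2 ]
  [   0  -4    -7   0   16 ]
  [ -30   0    40  -1  -48 ]
Add 30 times r1 to r3.
  [ 1   0  -4/3   0  3/2 ]
  [ 0  -4    -7   0   16 ]
  [ 0   0     0  -1   -3 ]
Multiply r2 by -1/4.
  [ 1  0  -4/3   0  3/2 ]
  [ 0  1   7/4   0   -4 ]
  [ 0  0     0  -1   -3 ]
Multiply r3 by -1.
  [ 1  0  -4/3  0  3/2 ]
  [ 0  1   7/4  0   -4 ]
  [ 0  0     0  1    3 ]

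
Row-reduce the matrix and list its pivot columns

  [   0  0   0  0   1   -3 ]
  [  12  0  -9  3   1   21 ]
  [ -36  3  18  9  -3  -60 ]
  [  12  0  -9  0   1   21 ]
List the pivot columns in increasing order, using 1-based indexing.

1, 2, 4, 5

Swap R1 and R2.
  [  12  0  -9  3   1   21 ]
  [   0  0   0  0   1   -3 ]
  [ -36  3  18  9  -3  -60 ]
  [  12  0  -9  0   1   21 ]
Multiply R1 by 1/12.
  [   1  0  -3/4  1/4  1/12  7/4 ]
  [   0  0     0    0     1   -3 ]
  [ -36  3    18    9    -3  -60 ]
  [  12  0    -9    0     1   21 ]
Add 36 times R1 to R3.
  [  1  0  -3/4  1/4  1/12  7/4 ]
  [  0  0     0    0     1   -3 ]
  [  0  3    -9   18     0    3 ]
  [ 12  0    -9    0     1   21 ]
Subtract 12 times R1 from R4.
  [ 1  0  -3/4  1/4  1/12  7/4 ]
  [ 0  0     0    0     1   -3 ]
  [ 0  3    -9   18     0    3 ]
  [ 0  0     0   -3     0    0 ]
Swap R2 and R3.
  [ 1  0  -3/4  1/4  1/12  7/4 ]
  [ 0  3    -9   18     0    3 ]
  [ 0  0     0    0     1   -3 ]
  [ 0  0     0   -3     0    0 ]
Multiply R2 by 1/3.
  [ 1  0  -3/4  1/4  1/12  7/4 ]
  [ 0  1    -3    6     0    1 ]
  [ 0  0     0    0     1   -3 ]
  [ 0  0     0   -3     0    0 ]
Swap R3 and R4.
  [ 1  0  -3/4  1/4  1/12  7/4 ]
  [ 0  1    -3    6     0    1 ]
  [ 0  0     0   -3     0    0 ]
  [ 0  0     0    0     1   -3 ]
Multiply R3 by -1/3.
  [ 1  0  -3/4  1/4  1/12  7/4 ]
  [ 0  1    -3    6     0    1 ]
  [ 0  0     0    1     0    0 ]
  [ 0  0     0    0     1   -3 ]
Subtract 1/12 times R4 from R1.
  [ 1  0  -3/4  1/4  0   2 ]
  [ 0  1    -3    6  0   1 ]
  [ 0  0     0    1  0   0 ]
  [ 0  0     0    0  1  -3 ]
Subtract 6 times R3 from R2.
  [ 1  0  -3/4  1/4  0   2 ]
  [ 0  1    -3    0  0   1 ]
  [ 0  0     0    1  0   0 ]
  [ 0  0     0    0  1  -3 ]
Subtract 1/4 times R3 from R1.
  [ 1  0  -3/4  0  0   2 ]
  [ 0  1    -3  0  0   1 ]
  [ 0  0     0  1  0   0 ]
  [ 0  0     0  0  1  -3 ]
Pivot columns are the columns containing a leading 1.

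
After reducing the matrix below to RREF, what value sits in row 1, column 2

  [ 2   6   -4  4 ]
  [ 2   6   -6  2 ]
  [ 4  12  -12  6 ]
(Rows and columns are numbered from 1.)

ρ1 -> 1/2·ρ1
  [ 1   3   -2  2 ]
  [ 2   6   -6  2 ]
  [ 4  12  -12  6 ]
ρ2 -> ρ2 − 2·ρ1
  [ 1   3   -2   2 ]
  [ 0   0   -2  -2 ]
  [ 4  12  -12   6 ]
ρ3 -> ρ3 − 4·ρ1
  [ 1  3  -2   2 ]
  [ 0  0  -2  -2 ]
  [ 0  0  -4  -2 ]
ρ2 -> -1/2·ρ2
  [ 1  3  -2   2 ]
  [ 0  0   1   1 ]
  [ 0  0  -4  -2 ]
ρ3 -> ρ3 + 4·ρ2
  [ 1  3  -2  2 ]
  [ 0  0   1  1 ]
  [ 0  0   0  2 ]
ρ3 -> 1/2·ρ3
  [ 1  3  -2  2 ]
  [ 0  0   1  1 ]
  [ 0  0   0  1 ]
ρ2 -> ρ2 − ρ3
  [ 1  3  -2  2 ]
  [ 0  0   1  0 ]
  [ 0  0   0  1 ]
ρ1 -> ρ1 − 2·ρ3
  [ 1  3  -2  0 ]
  [ 0  0   1  0 ]
  [ 0  0   0  1 ]
ρ1 -> ρ1 + 2·ρ2
  [ 1  3  0  0 ]
  [ 0  0  1  0 ]
  [ 0  0  0  1 ]

3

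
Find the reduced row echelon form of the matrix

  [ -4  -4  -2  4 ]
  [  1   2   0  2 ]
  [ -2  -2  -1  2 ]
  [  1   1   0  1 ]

[[1, 0, 0, 0], [0, 1, 0, 1], [0, 0, 1, -4], [0, 0, 0, 0]]

R1 → -1/4·R1
  [  1   1  1/2  -1 ]
  [  1   2    0   2 ]
  [ -2  -2   -1   2 ]
  [  1   1    0   1 ]
R2 → R2 − R1
  [  1   1   1/2  -1 ]
  [  0   1  -1/2   3 ]
  [ -2  -2    -1   2 ]
  [  1   1     0   1 ]
R3 → R3 + 2·R1
  [ 1  1   1/2  -1 ]
  [ 0  1  -1/2   3 ]
  [ 0  0     0   0 ]
  [ 1  1     0   1 ]
R4 → R4 − R1
  [ 1  1   1/2  -1 ]
  [ 0  1  -1/2   3 ]
  [ 0  0     0   0 ]
  [ 0  0  -1/2   2 ]
R3 ↔ R4
  [ 1  1   1/2  -1 ]
  [ 0  1  -1/2   3 ]
  [ 0  0  -1/2   2 ]
  [ 0  0     0   0 ]
R3 → -2·R3
  [ 1  1   1/2  -1 ]
  [ 0  1  -1/2   3 ]
  [ 0  0     1  -4 ]
  [ 0  0     0   0 ]
R2 → R2 + 1/2·R3
  [ 1  1  1/2  -1 ]
  [ 0  1    0   1 ]
  [ 0  0    1  -4 ]
  [ 0  0    0   0 ]
R1 → R1 − 1/2·R3
  [ 1  1  0   1 ]
  [ 0  1  0   1 ]
  [ 0  0  1  -4 ]
  [ 0  0  0   0 ]
R1 → R1 − R2
  [ 1  0  0   0 ]
  [ 0  1  0   1 ]
  [ 0  0  1  -4 ]
  [ 0  0  0   0 ]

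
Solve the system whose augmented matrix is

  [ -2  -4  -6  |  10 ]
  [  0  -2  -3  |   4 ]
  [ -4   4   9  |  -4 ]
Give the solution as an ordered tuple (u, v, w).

(-1, -2, 0)

Multiply R1 by -1/2.
  [  1   2   3  |  -5 ]
  [  0  -2  -3  |   4 ]
  [ -4   4   9  |  -4 ]
Add 4 times R1 to R3.
  [ 1   2   3  |   -5 ]
  [ 0  -2  -3  |    4 ]
  [ 0  12  21  |  -24 ]
Multiply R2 by -1/2.
  [ 1   2    3  |   -5 ]
  [ 0   1  3/2  |   -2 ]
  [ 0  12   21  |  -24 ]
Subtract 12 times R2 from R3.
  [ 1  2    3  |  -5 ]
  [ 0  1  3/2  |  -2 ]
  [ 0  0    3  |   0 ]
Multiply R3 by 1/3.
  [ 1  2    3  |  -5 ]
  [ 0  1  3/2  |  -2 ]
  [ 0  0    1  |   0 ]
Subtract 3/2 times R3 from R2.
  [ 1  2  3  |  -5 ]
  [ 0  1  0  |  -2 ]
  [ 0  0  1  |   0 ]
Subtract 3 times R3 from R1.
  [ 1  2  0  |  -5 ]
  [ 0  1  0  |  -2 ]
  [ 0  0  1  |   0 ]
Subtract 2 times R2 from R1.
  [ 1  0  0  |  -1 ]
  [ 0  1  0  |  -2 ]
  [ 0  0  1  |   0 ]
Reading off the last column: u = -1, v = -2, w = 0.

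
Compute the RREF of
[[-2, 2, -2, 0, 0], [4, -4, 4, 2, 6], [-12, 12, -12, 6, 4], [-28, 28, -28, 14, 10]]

R1 := -1/2·R1
  [   1  -1    1   0   0 ]
  [   4  -4    4   2   6 ]
  [ -12  12  -12   6   4 ]
  [ -28  28  -28  14  10 ]
R2 := R2 − 4·R1
  [   1  -1    1   0   0 ]
  [   0   0    0   2   6 ]
  [ -12  12  -12   6   4 ]
  [ -28  28  -28  14  10 ]
R3 := R3 + 12·R1
  [   1  -1    1   0   0 ]
  [   0   0    0   2   6 ]
  [   0   0    0   6   4 ]
  [ -28  28  -28  14  10 ]
R4 := R4 + 28·R1
  [ 1  -1  1   0   0 ]
  [ 0   0  0   2   6 ]
  [ 0   0  0   6   4 ]
  [ 0   0  0  14  10 ]
R2 := 1/2·R2
  [ 1  -1  1   0   0 ]
  [ 0   0  0   1   3 ]
  [ 0   0  0   6   4 ]
  [ 0   0  0  14  10 ]
R3 := R3 − 6·R2
  [ 1  -1  1   0    0 ]
  [ 0   0  0   1    3 ]
  [ 0   0  0   0  -14 ]
  [ 0   0  0  14   10 ]
R4 := R4 − 14·R2
  [ 1  -1  1  0    0 ]
  [ 0   0  0  1    3 ]
  [ 0   0  0  0  -14 ]
  [ 0   0  0  0  -32 ]
R3 := -1/14·R3
  [ 1  -1  1  0    0 ]
  [ 0   0  0  1    3 ]
  [ 0   0  0  0    1 ]
  [ 0   0  0  0  -32 ]
R4 := R4 + 32·R3
  [ 1  -1  1  0  0 ]
  [ 0   0  0  1  3 ]
  [ 0   0  0  0  1 ]
  [ 0   0  0  0  0 ]
R2 := R2 − 3·R3
  [ 1  -1  1  0  0 ]
  [ 0   0  0  1  0 ]
  [ 0   0  0  0  1 ]
  [ 0   0  0  0  0 ]

[[1, -1, 1, 0, 0], [0, 0, 0, 1, 0], [0, 0, 0, 0, 1], [0, 0, 0, 0, 0]]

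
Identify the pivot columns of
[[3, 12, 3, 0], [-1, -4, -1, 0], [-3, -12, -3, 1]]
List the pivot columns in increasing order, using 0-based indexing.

0, 3

R1 → 1/3·R1
  [  1    4   1  0 ]
  [ -1   -4  -1  0 ]
  [ -3  -12  -3  1 ]
R2 → R2 + R1
  [  1    4   1  0 ]
  [  0    0   0  0 ]
  [ -3  -12  -3  1 ]
R3 → R3 + 3·R1
  [ 1  4  1  0 ]
  [ 0  0  0  0 ]
  [ 0  0  0  1 ]
R2 <=> R3
  [ 1  4  1  0 ]
  [ 0  0  0  1 ]
  [ 0  0  0  0 ]
Pivot columns are the columns containing a leading 1.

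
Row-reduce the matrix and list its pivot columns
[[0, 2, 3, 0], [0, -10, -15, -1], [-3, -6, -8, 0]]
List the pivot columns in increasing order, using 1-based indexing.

R1 ↔ R3
R1 -> -1/3·R1
R2 -> -1/10·R2
R3 -> R3 − 2·R2
R3 -> -5·R3
R2 -> R2 − 1/10·R3
R1 -> R1 − 2·R2
Pivot columns are the columns containing a leading 1.

1, 2, 4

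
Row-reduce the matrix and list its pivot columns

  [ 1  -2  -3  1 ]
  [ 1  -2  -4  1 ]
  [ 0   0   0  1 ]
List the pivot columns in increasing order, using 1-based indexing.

1, 3, 4

r2 ← r2 − r1
  [ 1  -2  -3  1 ]
  [ 0   0  -1  0 ]
  [ 0   0   0  1 ]
r2 ← -1·r2
  [ 1  -2  -3  1 ]
  [ 0   0   1  0 ]
  [ 0   0   0  1 ]
r1 ← r1 − r3
  [ 1  -2  -3  0 ]
  [ 0   0   1  0 ]
  [ 0   0   0  1 ]
r1 ← r1 + 3·r2
  [ 1  -2  0  0 ]
  [ 0   0  1  0 ]
  [ 0   0  0  1 ]
Pivot columns are the columns containing a leading 1.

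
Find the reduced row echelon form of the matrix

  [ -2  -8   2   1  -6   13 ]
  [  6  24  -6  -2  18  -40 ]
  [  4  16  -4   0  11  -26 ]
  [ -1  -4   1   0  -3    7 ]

ρ1 -> -1/2·ρ1
  [  1   4  -1  -1/2   3  -13/2 ]
  [  6  24  -6    -2  18    -40 ]
  [  4  16  -4     0  11    -26 ]
  [ -1  -4   1     0  -3      7 ]
ρ2 -> ρ2 − 6·ρ1
  [  1   4  -1  -1/2   3  -13/2 ]
  [  0   0   0     1   0     -1 ]
  [  4  16  -4     0  11    -26 ]
  [ -1  -4   1     0  -3      7 ]
ρ3 -> ρ3 − 4·ρ1
  [  1   4  -1  -1/2   3  -13/2 ]
  [  0   0   0     1   0     -1 ]
  [  0   0   0     2  -1      0 ]
  [ -1  -4   1     0  -3      7 ]
ρ4 -> ρ4 + ρ1
  [ 1  4  -1  -1/2   3  -13/2 ]
  [ 0  0   0     1   0     -1 ]
  [ 0  0   0     2  -1      0 ]
  [ 0  0   0  -1/2   0    1/2 ]
ρ3 -> ρ3 − 2·ρ2
  [ 1  4  -1  -1/2   3  -13/2 ]
  [ 0  0   0     1   0     -1 ]
  [ 0  0   0     0  -1      2 ]
  [ 0  0   0  -1/2   0    1/2 ]
ρ4 -> ρ4 + 1/2·ρ2
  [ 1  4  -1  -1/2   3  -13/2 ]
  [ 0  0   0     1   0     -1 ]
  [ 0  0   0     0  -1      2 ]
  [ 0  0   0     0   0      0 ]
ρ3 -> -1·ρ3
  [ 1  4  -1  -1/2  3  -13/2 ]
  [ 0  0   0     1  0     -1 ]
  [ 0  0   0     0  1     -2 ]
  [ 0  0   0     0  0      0 ]
ρ1 -> ρ1 − 3·ρ3
  [ 1  4  -1  -1/2  0  -1/2 ]
  [ 0  0   0     1  0    -1 ]
  [ 0  0   0     0  1    -2 ]
  [ 0  0   0     0  0     0 ]
ρ1 -> ρ1 + 1/2·ρ2
  [ 1  4  -1  0  0  -1 ]
  [ 0  0   0  1  0  -1 ]
  [ 0  0   0  0  1  -2 ]
  [ 0  0   0  0  0   0 ]

[[1, 4, -1, 0, 0, -1], [0, 0, 0, 1, 0, -1], [0, 0, 0, 0, 1, -2], [0, 0, 0, 0, 0, 0]]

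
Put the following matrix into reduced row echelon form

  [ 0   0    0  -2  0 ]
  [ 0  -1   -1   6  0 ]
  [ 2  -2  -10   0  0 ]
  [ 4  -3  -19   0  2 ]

[[1, 0, -4, 0, 0], [0, 1, 1, 0, 0], [0, 0, 0, 1, 0], [0, 0, 0, 0, 1]]

Swap R1 and R3.
  [ 2  -2  -10   0  0 ]
  [ 0  -1   -1   6  0 ]
  [ 0   0    0  -2  0 ]
  [ 4  -3  -19   0  2 ]
Multiply R1 by 1/2.
  [ 1  -1   -5   0  0 ]
  [ 0  -1   -1   6  0 ]
  [ 0   0    0  -2  0 ]
  [ 4  -3  -19   0  2 ]
Subtract 4 times R1 from R4.
  [ 1  -1  -5   0  0 ]
  [ 0  -1  -1   6  0 ]
  [ 0   0   0  -2  0 ]
  [ 0   1   1   0  2 ]
Multiply R2 by -1.
  [ 1  -1  -5   0  0 ]
  [ 0   1   1  -6  0 ]
  [ 0   0   0  -2  0 ]
  [ 0   1   1   0  2 ]
Subtract R2 from R4.
  [ 1  -1  -5   0  0 ]
  [ 0   1   1  -6  0 ]
  [ 0   0   0  -2  0 ]
  [ 0   0   0   6  2 ]
Multiply R3 by -1/2.
  [ 1  -1  -5   0  0 ]
  [ 0   1   1  -6  0 ]
  [ 0   0   0   1  0 ]
  [ 0   0   0   6  2 ]
Subtract 6 times R3 from R4.
  [ 1  -1  -5   0  0 ]
  [ 0   1   1  -6  0 ]
  [ 0   0   0   1  0 ]
  [ 0   0   0   0  2 ]
Multiply R4 by 1/2.
  [ 1  -1  -5   0  0 ]
  [ 0   1   1  -6  0 ]
  [ 0   0   0   1  0 ]
  [ 0   0   0   0  1 ]
Add 6 times R3 to R2.
  [ 1  -1  -5  0  0 ]
  [ 0   1   1  0  0 ]
  [ 0   0   0  1  0 ]
  [ 0   0   0  0  1 ]
Add R2 to R1.
  [ 1  0  -4  0  0 ]
  [ 0  1   1  0  0 ]
  [ 0  0   0  1  0 ]
  [ 0  0   0  0  1 ]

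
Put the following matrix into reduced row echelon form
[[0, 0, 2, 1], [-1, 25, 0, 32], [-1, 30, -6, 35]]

R1 <=> R2
  [ -1  25   0  32 ]
  [  0   0   2   1 ]
  [ -1  30  -6  35 ]
R1 -> -1·R1
  [  1  -25   0  -32 ]
  [  0    0   2    1 ]
  [ -1   30  -6   35 ]
R3 -> R3 + R1
  [ 1  -25   0  -32 ]
  [ 0    0   2    1 ]
  [ 0    5  -6    3 ]
R2 <=> R3
  [ 1  -25   0  -32 ]
  [ 0    5  -6    3 ]
  [ 0    0   2    1 ]
R2 -> 1/5·R2
  [ 1  -25     0  -32 ]
  [ 0    1  -6/5  3/5 ]
  [ 0    0     2    1 ]
R3 -> 1/2·R3
  [ 1  -25     0  -32 ]
  [ 0    1  -6/5  3/5 ]
  [ 0    0     1  1/2 ]
R2 -> R2 + 6/5·R3
  [ 1  -25  0  -32 ]
  [ 0    1  0  6/5 ]
  [ 0    0  1  1/2 ]
R1 -> R1 + 25·R2
  [ 1  0  0   -2 ]
  [ 0  1  0  6/5 ]
  [ 0  0  1  1/2 ]

[[1, 0, 0, -2], [0, 1, 0, 6/5], [0, 0, 1, 1/2]]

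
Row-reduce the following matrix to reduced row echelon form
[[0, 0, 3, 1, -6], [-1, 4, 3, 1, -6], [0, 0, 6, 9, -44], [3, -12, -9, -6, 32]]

[[1, -4, 0, 0, 0], [0, 0, 1, 0, 0], [0, 0, 0, 1, 0], [0, 0, 0, 0, 1]]

Swap r1 and r2.
  [ -1    4   3   1   -6 ]
  [  0    0   3   1   -6 ]
  [  0    0   6   9  -44 ]
  [  3  -12  -9  -6   32 ]
Multiply r1 by -1.
  [ 1   -4  -3  -1    6 ]
  [ 0    0   3   1   -6 ]
  [ 0    0   6   9  -44 ]
  [ 3  -12  -9  -6   32 ]
Subtract 3 times r1 from r4.
  [ 1  -4  -3  -1    6 ]
  [ 0   0   3   1   -6 ]
  [ 0   0   6   9  -44 ]
  [ 0   0   0  -3   14 ]
Multiply r2 by 1/3.
  [ 1  -4  -3   -1    6 ]
  [ 0   0   1  1/3   -2 ]
  [ 0   0   6    9  -44 ]
  [ 0   0   0   -3   14 ]
Subtract 6 times r2 from r3.
  [ 1  -4  -3   -1    6 ]
  [ 0   0   1  1/3   -2 ]
  [ 0   0   0    7  -32 ]
  [ 0   0   0   -3   14 ]
Multiply r3 by 1/7.
  [ 1  -4  -3   -1      6 ]
  [ 0   0   1  1/3     -2 ]
  [ 0   0   0    1  -32/7 ]
  [ 0   0   0   -3     14 ]
Add 3 times r3 to r4.
  [ 1  -4  -3   -1      6 ]
  [ 0   0   1  1/3     -2 ]
  [ 0   0   0    1  -32/7 ]
  [ 0   0   0    0    2/7 ]
Multiply r4 by 7/2.
  [ 1  -4  -3   -1      6 ]
  [ 0   0   1  1/3     -2 ]
  [ 0   0   0    1  -32/7 ]
  [ 0   0   0    0      1 ]
Add 32/7 times r4 to r3.
  [ 1  -4  -3   -1   6 ]
  [ 0   0   1  1/3  -2 ]
  [ 0   0   0    1   0 ]
  [ 0   0   0    0   1 ]
Add 2 times r4 to r2.
  [ 1  -4  -3   -1  6 ]
  [ 0   0   1  1/3  0 ]
  [ 0   0   0    1  0 ]
  [ 0   0   0    0  1 ]
Subtract 6 times r4 from r1.
  [ 1  -4  -3   -1  0 ]
  [ 0   0   1  1/3  0 ]
  [ 0   0   0    1  0 ]
  [ 0   0   0    0  1 ]
Subtract 1/3 times r3 from r2.
  [ 1  -4  -3  -1  0 ]
  [ 0   0   1   0  0 ]
  [ 0   0   0   1  0 ]
  [ 0   0   0   0  1 ]
Add r3 to r1.
  [ 1  -4  -3  0  0 ]
  [ 0   0   1  0  0 ]
  [ 0   0   0  1  0 ]
  [ 0   0   0  0  1 ]
Add 3 times r2 to r1.
  [ 1  -4  0  0  0 ]
  [ 0   0  1  0  0 ]
  [ 0   0  0  1  0 ]
  [ 0   0  0  0  1 ]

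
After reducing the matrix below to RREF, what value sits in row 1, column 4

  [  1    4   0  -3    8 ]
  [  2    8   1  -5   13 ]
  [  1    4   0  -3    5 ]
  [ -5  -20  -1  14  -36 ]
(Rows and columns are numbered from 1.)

-3

R2 := R2 − 2·R1
  [  1    4   0  -3    8 ]
  [  0    0   1   1   -3 ]
  [  1    4   0  -3    5 ]
  [ -5  -20  -1  14  -36 ]
R3 := R3 − R1
  [  1    4   0  -3    8 ]
  [  0    0   1   1   -3 ]
  [  0    0   0   0   -3 ]
  [ -5  -20  -1  14  -36 ]
R4 := R4 + 5·R1
  [ 1  4   0  -3   8 ]
  [ 0  0   1   1  -3 ]
  [ 0  0   0   0  -3 ]
  [ 0  0  -1  -1   4 ]
R4 := R4 + R2
  [ 1  4  0  -3   8 ]
  [ 0  0  1   1  -3 ]
  [ 0  0  0   0  -3 ]
  [ 0  0  0   0   1 ]
R3 := -1/3·R3
  [ 1  4  0  -3   8 ]
  [ 0  0  1   1  -3 ]
  [ 0  0  0   0   1 ]
  [ 0  0  0   0   1 ]
R4 := R4 − R3
  [ 1  4  0  -3   8 ]
  [ 0  0  1   1  -3 ]
  [ 0  0  0   0   1 ]
  [ 0  0  0   0   0 ]
R2 := R2 + 3·R3
  [ 1  4  0  -3  8 ]
  [ 0  0  1   1  0 ]
  [ 0  0  0   0  1 ]
  [ 0  0  0   0  0 ]
R1 := R1 − 8·R3
  [ 1  4  0  -3  0 ]
  [ 0  0  1   1  0 ]
  [ 0  0  0   0  1 ]
  [ 0  0  0   0  0 ]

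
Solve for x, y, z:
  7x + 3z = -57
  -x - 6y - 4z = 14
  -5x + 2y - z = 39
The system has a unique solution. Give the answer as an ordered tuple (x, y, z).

(-6, 2, -5)

Form the augmented matrix and row-reduce:
  [  7   0   3  |  -57 ]
  [ -1  -6  -4  |   14 ]
  [ -5   2  -1  |   39 ]
R1 -> 1/7·R1
  [  1   0  3/7  |  -57/7 ]
  [ -1  -6   -4  |     14 ]
  [ -5   2   -1  |     39 ]
R2 -> R2 + R1
  [  1   0    3/7  |  -57/7 ]
  [  0  -6  -25/7  |   41/7 ]
  [ -5   2     -1  |     39 ]
R3 -> R3 + 5·R1
  [ 1   0    3/7  |  -57/7 ]
  [ 0  -6  -25/7  |   41/7 ]
  [ 0   2    8/7  |  -12/7 ]
R2 -> -1/6·R2
  [ 1  0    3/7  |   -57/7 ]
  [ 0  1  25/42  |  -41/42 ]
  [ 0  2    8/7  |   -12/7 ]
R3 -> R3 − 2·R2
  [ 1  0    3/7  |   -57/7 ]
  [ 0  1  25/42  |  -41/42 ]
  [ 0  0  -1/21  |    5/21 ]
R3 -> -21·R3
  [ 1  0    3/7  |   -57/7 ]
  [ 0  1  25/42  |  -41/42 ]
  [ 0  0      1  |      -5 ]
R2 -> R2 − 25/42·R3
  [ 1  0  3/7  |  -57/7 ]
  [ 0  1    0  |      2 ]
  [ 0  0    1  |     -5 ]
R1 -> R1 − 3/7·R3
  [ 1  0  0  |  -6 ]
  [ 0  1  0  |   2 ]
  [ 0  0  1  |  -5 ]
Reading off the last column: x = -6, y = 2, z = -5.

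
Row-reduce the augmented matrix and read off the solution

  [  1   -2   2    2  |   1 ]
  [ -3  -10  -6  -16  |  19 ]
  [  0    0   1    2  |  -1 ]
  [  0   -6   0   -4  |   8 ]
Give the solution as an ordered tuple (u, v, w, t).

(1, -2, -3, 1)

r2 -> r2 + 3·r1
  [ 1   -2  2    2  |   1 ]
  [ 0  -16  0  -10  |  22 ]
  [ 0    0  1    2  |  -1 ]
  [ 0   -6  0   -4  |   8 ]
r2 -> -1/16·r2
  [ 1  -2  2    2  |      1 ]
  [ 0   1  0  5/8  |  -11/8 ]
  [ 0   0  1    2  |     -1 ]
  [ 0  -6  0   -4  |      8 ]
r4 -> r4 + 6·r2
  [ 1  -2  2     2  |      1 ]
  [ 0   1  0   5/8  |  -11/8 ]
  [ 0   0  1     2  |     -1 ]
  [ 0   0  0  -1/4  |   -1/4 ]
r4 -> -4·r4
  [ 1  -2  2    2  |      1 ]
  [ 0   1  0  5/8  |  -11/8 ]
  [ 0   0  1    2  |     -1 ]
  [ 0   0  0    1  |      1 ]
r3 -> r3 − 2·r4
  [ 1  -2  2    2  |      1 ]
  [ 0   1  0  5/8  |  -11/8 ]
  [ 0   0  1    0  |     -3 ]
  [ 0   0  0    1  |      1 ]
r2 -> r2 − 5/8·r4
  [ 1  -2  2  2  |   1 ]
  [ 0   1  0  0  |  -2 ]
  [ 0   0  1  0  |  -3 ]
  [ 0   0  0  1  |   1 ]
r1 -> r1 − 2·r4
  [ 1  -2  2  0  |  -1 ]
  [ 0   1  0  0  |  -2 ]
  [ 0   0  1  0  |  -3 ]
  [ 0   0  0  1  |   1 ]
r1 -> r1 − 2·r3
  [ 1  -2  0  0  |   5 ]
  [ 0   1  0  0  |  -2 ]
  [ 0   0  1  0  |  -3 ]
  [ 0   0  0  1  |   1 ]
r1 -> r1 + 2·r2
  [ 1  0  0  0  |   1 ]
  [ 0  1  0  0  |  -2 ]
  [ 0  0  1  0  |  -3 ]
  [ 0  0  0  1  |   1 ]
Reading off the last column: u = 1, v = -2, w = -3, t = 1.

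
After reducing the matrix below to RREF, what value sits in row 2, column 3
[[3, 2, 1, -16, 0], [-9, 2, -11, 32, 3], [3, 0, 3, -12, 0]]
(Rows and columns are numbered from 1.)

-1

ρ1 := 1/3·ρ1
  [  1  2/3  1/3  -16/3  0 ]
  [ -9    2  -11     32  3 ]
  [  3    0    3    -12  0 ]
ρ2 := ρ2 + 9·ρ1
  [ 1  2/3  1/3  -16/3  0 ]
  [ 0    8   -8    -16  3 ]
  [ 3    0    3    -12  0 ]
ρ3 := ρ3 − 3·ρ1
  [ 1  2/3  1/3  -16/3  0 ]
  [ 0    8   -8    -16  3 ]
  [ 0   -2    2      4  0 ]
ρ2 := 1/8·ρ2
  [ 1  2/3  1/3  -16/3    0 ]
  [ 0    1   -1     -2  3/8 ]
  [ 0   -2    2      4    0 ]
ρ3 := ρ3 + 2·ρ2
  [ 1  2/3  1/3  -16/3    0 ]
  [ 0    1   -1     -2  3/8 ]
  [ 0    0    0      0  3/4 ]
ρ3 := 4/3·ρ3
  [ 1  2/3  1/3  -16/3    0 ]
  [ 0    1   -1     -2  3/8 ]
  [ 0    0    0      0    1 ]
ρ2 := ρ2 − 3/8·ρ3
  [ 1  2/3  1/3  -16/3  0 ]
  [ 0    1   -1     -2  0 ]
  [ 0    0    0      0  1 ]
ρ1 := ρ1 − 2/3·ρ2
  [ 1  0   1  -4  0 ]
  [ 0  1  -1  -2  0 ]
  [ 0  0   0   0  1 ]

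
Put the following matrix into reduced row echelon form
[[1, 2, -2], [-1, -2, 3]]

R2 -> R2 + R1
  [ 1  2  -2 ]
  [ 0  0   1 ]
R1 -> R1 + 2·R2
  [ 1  2  0 ]
  [ 0  0  1 ]

[[1, 2, 0], [0, 0, 1]]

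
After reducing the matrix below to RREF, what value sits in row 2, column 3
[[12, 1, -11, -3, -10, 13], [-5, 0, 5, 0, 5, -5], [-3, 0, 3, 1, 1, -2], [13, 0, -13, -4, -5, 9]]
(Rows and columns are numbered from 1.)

Multiply r1 by 1/12.
  [  1  1/12  -11/12  -1/4  -5/6  13/12 ]
  [ -5     0       5     0     5     -5 ]
  [ -3     0       3     1     1     -2 ]
  [ 13     0     -13    -4    -5      9 ]
Add 5 times r1 to r2.
  [  1  1/12  -11/12  -1/4  -5/6  13/12 ]
  [  0  5/12    5/12  -5/4   5/6   5/12 ]
  [ -3     0       3     1     1     -2 ]
  [ 13     0     -13    -4    -5      9 ]
Add 3 times r1 to r3.
  [  1  1/12  -11/12  -1/4  -5/6  13/12 ]
  [  0  5/12    5/12  -5/4   5/6   5/12 ]
  [  0   1/4     1/4   1/4  -3/2    5/4 ]
  [ 13     0     -13    -4    -5      9 ]
Subtract 13 times r1 from r4.
  [ 1    1/12  -11/12  -1/4  -5/6   13/12 ]
  [ 0    5/12    5/12  -5/4   5/6    5/12 ]
  [ 0     1/4     1/4   1/4  -3/2     5/4 ]
  [ 0  -13/12  -13/12  -3/4  35/6  -61/12 ]
Multiply r2 by 12/5.
  [ 1    1/12  -11/12  -1/4  -5/6   13/12 ]
  [ 0       1       1    -3     2       1 ]
  [ 0     1/4     1/4   1/4  -3/2     5/4 ]
  [ 0  -13/12  -13/12  -3/4  35/6  -61/12 ]
Subtract 1/4 times r2 from r3.
  [ 1    1/12  -11/12  -1/4  -5/6   13/12 ]
  [ 0       1       1    -3     2       1 ]
  [ 0       0       0     1    -2       1 ]
  [ 0  -13/12  -13/12  -3/4  35/6  -61/12 ]
Add 13/12 times r2 to r4.
  [ 1  1/12  -11/12  -1/4  -5/6  13/12 ]
  [ 0     1       1    -3     2      1 ]
  [ 0     0       0     1    -2      1 ]
  [ 0     0       0    -4     8     -4 ]
Add 4 times r3 to r4.
  [ 1  1/12  -11/12  -1/4  -5/6  13/12 ]
  [ 0     1       1    -3     2      1 ]
  [ 0     0       0     1    -2      1 ]
  [ 0     0       0     0     0      0 ]
Add 3 times r3 to r2.
  [ 1  1/12  -11/12  -1/4  -5/6  13/12 ]
  [ 0     1       1     0    -4      4 ]
  [ 0     0       0     1    -2      1 ]
  [ 0     0       0     0     0      0 ]
Add 1/4 times r3 to r1.
  [ 1  1/12  -11/12  0  -4/3  4/3 ]
  [ 0     1       1  0    -4    4 ]
  [ 0     0       0  1    -2    1 ]
  [ 0     0       0  0     0    0 ]
Subtract 1/12 times r2 from r1.
  [ 1  0  -1  0  -1  1 ]
  [ 0  1   1  0  -4  4 ]
  [ 0  0   0  1  -2  1 ]
  [ 0  0   0  0   0  0 ]

1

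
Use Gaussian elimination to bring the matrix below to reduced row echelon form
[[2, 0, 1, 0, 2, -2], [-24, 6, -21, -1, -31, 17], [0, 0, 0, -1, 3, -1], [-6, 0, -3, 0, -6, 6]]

[[1, 0, 1/2, 0, 1, -1], [0, 1, -3/2, 0, -5/3, -1], [0, 0, 0, 1, -3, 1], [0, 0, 0, 0, 0, 0]]

r1 -> 1/2·r1
  [   1  0  1/2   0    1  -1 ]
  [ -24  6  -21  -1  -31  17 ]
  [   0  0    0  -1    3  -1 ]
  [  -6  0   -3   0   -6   6 ]
r2 -> r2 + 24·r1
  [  1  0  1/2   0   1  -1 ]
  [  0  6   -9  -1  -7  -7 ]
  [  0  0    0  -1   3  -1 ]
  [ -6  0   -3   0  -6   6 ]
r4 -> r4 + 6·r1
  [ 1  0  1/2   0   1  -1 ]
  [ 0  6   -9  -1  -7  -7 ]
  [ 0  0    0  -1   3  -1 ]
  [ 0  0    0   0   0   0 ]
r2 -> 1/6·r2
  [ 1  0   1/2     0     1    -1 ]
  [ 0  1  -3/2  -1/6  -7/6  -7/6 ]
  [ 0  0     0    -1     3    -1 ]
  [ 0  0     0     0     0     0 ]
r3 -> -1·r3
  [ 1  0   1/2     0     1    -1 ]
  [ 0  1  -3/2  -1/6  -7/6  -7/6 ]
  [ 0  0     0     1    -3     1 ]
  [ 0  0     0     0     0     0 ]
r2 -> r2 + 1/6·r3
  [ 1  0   1/2  0     1  -1 ]
  [ 0  1  -3/2  0  -5/3  -1 ]
  [ 0  0     0  1    -3   1 ]
  [ 0  0     0  0     0   0 ]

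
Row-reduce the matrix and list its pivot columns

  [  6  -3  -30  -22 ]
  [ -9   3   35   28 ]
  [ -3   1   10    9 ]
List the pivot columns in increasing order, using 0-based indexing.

0, 1, 2

R1 -> 1/6·R1
  [  1  -1/2  -5  -11/3 ]
  [ -9     3  35     28 ]
  [ -3     1  10      9 ]
R2 -> R2 + 9·R1
  [  1  -1/2   -5  -11/3 ]
  [  0  -3/2  -10     -5 ]
  [ -3     1   10      9 ]
R3 -> R3 + 3·R1
  [ 1  -1/2   -5  -11/3 ]
  [ 0  -3/2  -10     -5 ]
  [ 0  -1/2   -5     -2 ]
R2 -> -2/3·R2
  [ 1  -1/2    -5  -11/3 ]
  [ 0     1  20/3   10/3 ]
  [ 0  -1/2    -5     -2 ]
R3 -> R3 + 1/2·R2
  [ 1  -1/2    -5  -11/3 ]
  [ 0     1  20/3   10/3 ]
  [ 0     0  -5/3   -1/3 ]
R3 -> -3/5·R3
  [ 1  -1/2    -5  -11/3 ]
  [ 0     1  20/3   10/3 ]
  [ 0     0     1    1/5 ]
R2 -> R2 − 20/3·R3
  [ 1  -1/2  -5  -11/3 ]
  [ 0     1   0      2 ]
  [ 0     0   1    1/5 ]
R1 -> R1 + 5·R3
  [ 1  -1/2  0  -8/3 ]
  [ 0     1  0     2 ]
  [ 0     0  1   1/5 ]
R1 -> R1 + 1/2·R2
  [ 1  0  0  -5/3 ]
  [ 0  1  0     2 ]
  [ 0  0  1   1/5 ]
Pivot columns are the columns containing a leading 1.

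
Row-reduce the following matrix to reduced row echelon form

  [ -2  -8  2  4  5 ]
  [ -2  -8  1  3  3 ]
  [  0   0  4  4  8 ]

R1 := -1/2·R1
  [  1   4  -1  -2  -5/2 ]
  [ -2  -8   1   3     3 ]
  [  0   0   4   4     8 ]
R2 := R2 + 2·R1
  [ 1  4  -1  -2  -5/2 ]
  [ 0  0  -1  -1    -2 ]
  [ 0  0   4   4     8 ]
R2 := -1·R2
  [ 1  4  -1  -2  -5/2 ]
  [ 0  0   1   1     2 ]
  [ 0  0   4   4     8 ]
R3 := R3 − 4·R2
  [ 1  4  -1  -2  -5/2 ]
  [ 0  0   1   1     2 ]
  [ 0  0   0   0     0 ]
R1 := R1 + R2
  [ 1  4  0  -1  -1/2 ]
  [ 0  0  1   1     2 ]
  [ 0  0  0   0     0 ]

[[1, 4, 0, -1, -1/2], [0, 0, 1, 1, 2], [0, 0, 0, 0, 0]]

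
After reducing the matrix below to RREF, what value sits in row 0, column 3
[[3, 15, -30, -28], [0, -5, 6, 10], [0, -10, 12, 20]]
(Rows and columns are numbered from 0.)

R1 ← 1/3·R1
  [ 1    5  -10  -28/3 ]
  [ 0   -5    6     10 ]
  [ 0  -10   12     20 ]
R2 ← -1/5·R2
  [ 1    5   -10  -28/3 ]
  [ 0    1  -6/5     -2 ]
  [ 0  -10    12     20 ]
R3 ← R3 + 10·R2
  [ 1  5   -10  -28/3 ]
  [ 0  1  -6/5     -2 ]
  [ 0  0     0      0 ]
R1 ← R1 − 5·R2
  [ 1  0    -4  2/3 ]
  [ 0  1  -6/5   -2 ]
  [ 0  0     0    0 ]

2/3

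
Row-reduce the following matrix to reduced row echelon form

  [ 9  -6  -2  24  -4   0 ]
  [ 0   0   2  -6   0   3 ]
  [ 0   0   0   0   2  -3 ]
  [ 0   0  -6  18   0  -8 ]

R1 -> 1/9·R1
R2 -> 1/2·R2
R4 -> R4 + 6·R2
R3 -> 1/2·R3
R3 -> R3 + 3/2·R4
R2 -> R2 − 3/2·R4
R1 -> R1 + 4/9·R3
R1 -> R1 + 2/9·R2

[[1, -2/3, 0, 2, 0, 0], [0, 0, 1, -3, 0, 0], [0, 0, 0, 0, 1, 0], [0, 0, 0, 0, 0, 1]]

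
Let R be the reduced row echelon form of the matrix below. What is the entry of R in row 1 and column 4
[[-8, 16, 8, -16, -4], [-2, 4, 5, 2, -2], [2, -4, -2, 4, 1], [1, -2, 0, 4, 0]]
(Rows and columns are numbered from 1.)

4

Multiply r1 by -1/8.
  [  1  -2  -1  2  1/2 ]
  [ -2   4   5  2   -2 ]
  [  2  -4  -2  4    1 ]
  [  1  -2   0  4    0 ]
Add 2 times r1 to r2.
  [ 1  -2  -1  2  1/2 ]
  [ 0   0   3  6   -1 ]
  [ 2  -4  -2  4    1 ]
  [ 1  -2   0  4    0 ]
Subtract 2 times r1 from r3.
  [ 1  -2  -1  2  1/2 ]
  [ 0   0   3  6   -1 ]
  [ 0   0   0  0    0 ]
  [ 1  -2   0  4    0 ]
Subtract r1 from r4.
  [ 1  -2  -1  2   1/2 ]
  [ 0   0   3  6    -1 ]
  [ 0   0   0  0     0 ]
  [ 0   0   1  2  -1/2 ]
Multiply r2 by 1/3.
  [ 1  -2  -1  2   1/2 ]
  [ 0   0   1  2  -1/3 ]
  [ 0   0   0  0     0 ]
  [ 0   0   1  2  -1/2 ]
Subtract r2 from r4.
  [ 1  -2  -1  2   1/2 ]
  [ 0   0   1  2  -1/3 ]
  [ 0   0   0  0     0 ]
  [ 0   0   0  0  -1/6 ]
Swap r3 and r4.
  [ 1  -2  -1  2   1/2 ]
  [ 0   0   1  2  -1/3 ]
  [ 0   0   0  0  -1/6 ]
  [ 0   0   0  0     0 ]
Multiply r3 by -6.
  [ 1  -2  -1  2   1/2 ]
  [ 0   0   1  2  -1/3 ]
  [ 0   0   0  0     1 ]
  [ 0   0   0  0     0 ]
Add 1/3 times r3 to r2.
  [ 1  -2  -1  2  1/2 ]
  [ 0   0   1  2    0 ]
  [ 0   0   0  0    1 ]
  [ 0   0   0  0    0 ]
Subtract 1/2 times r3 from r1.
  [ 1  -2  -1  2  0 ]
  [ 0   0   1  2  0 ]
  [ 0   0   0  0  1 ]
  [ 0   0   0  0  0 ]
Add r2 to r1.
  [ 1  -2  0  4  0 ]
  [ 0   0  1  2  0 ]
  [ 0   0  0  0  1 ]
  [ 0   0  0  0  0 ]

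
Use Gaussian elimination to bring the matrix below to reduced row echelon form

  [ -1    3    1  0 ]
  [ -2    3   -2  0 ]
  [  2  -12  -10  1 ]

[[1, 0, 3, 0], [0, 1, 4/3, 0], [0, 0, 0, 1]]

Multiply R1 by -1.
Add 2 times R1 to R2.
Subtract 2 times R1 from R3.
Multiply R2 by -1/3.
Add 6 times R2 to R3.
Add 3 times R2 to R1.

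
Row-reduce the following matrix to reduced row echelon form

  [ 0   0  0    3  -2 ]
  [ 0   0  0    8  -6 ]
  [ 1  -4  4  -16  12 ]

[[1, -4, 4, 0, 0], [0, 0, 0, 1, 0], [0, 0, 0, 0, 1]]

Swap ρ1 and ρ3.
  [ 1  -4  4  -16  12 ]
  [ 0   0  0    8  -6 ]
  [ 0   0  0    3  -2 ]
Multiply ρ2 by 1/8.
  [ 1  -4  4  -16    12 ]
  [ 0   0  0    1  -3/4 ]
  [ 0   0  0    3    -2 ]
Subtract 3 times ρ2 from ρ3.
  [ 1  -4  4  -16    12 ]
  [ 0   0  0    1  -3/4 ]
  [ 0   0  0    0   1/4 ]
Multiply ρ3 by 4.
  [ 1  -4  4  -16    12 ]
  [ 0   0  0    1  -3/4 ]
  [ 0   0  0    0     1 ]
Add 3/4 times ρ3 to ρ2.
  [ 1  -4  4  -16  12 ]
  [ 0   0  0    1   0 ]
  [ 0   0  0    0   1 ]
Subtract 12 times ρ3 from ρ1.
  [ 1  -4  4  -16  0 ]
  [ 0   0  0    1  0 ]
  [ 0   0  0    0  1 ]
Add 16 times ρ2 to ρ1.
  [ 1  -4  4  0  0 ]
  [ 0   0  0  1  0 ]
  [ 0   0  0  0  1 ]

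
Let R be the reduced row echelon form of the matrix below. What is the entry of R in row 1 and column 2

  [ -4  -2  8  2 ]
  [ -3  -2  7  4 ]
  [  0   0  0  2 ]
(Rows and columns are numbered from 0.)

-2

Multiply R1 by -1/4.
  [  1  1/2  -2  -1/2 ]
  [ -3   -2   7     4 ]
  [  0    0   0     2 ]
Add 3 times R1 to R2.
  [ 1   1/2  -2  -1/2 ]
  [ 0  -1/2   1   5/2 ]
  [ 0     0   0     2 ]
Multiply R2 by -2.
  [ 1  1/2  -2  -1/2 ]
  [ 0    1  -2    -5 ]
  [ 0    0   0     2 ]
Multiply R3 by 1/2.
  [ 1  1/2  -2  -1/2 ]
  [ 0    1  -2    -5 ]
  [ 0    0   0     1 ]
Add 5 times R3 to R2.
  [ 1  1/2  -2  -1/2 ]
  [ 0    1  -2     0 ]
  [ 0    0   0     1 ]
Add 1/2 times R3 to R1.
  [ 1  1/2  -2  0 ]
  [ 0    1  -2  0 ]
  [ 0    0   0  1 ]
Subtract 1/2 times R2 from R1.
  [ 1  0  -1  0 ]
  [ 0  1  -2  0 ]
  [ 0  0   0  1 ]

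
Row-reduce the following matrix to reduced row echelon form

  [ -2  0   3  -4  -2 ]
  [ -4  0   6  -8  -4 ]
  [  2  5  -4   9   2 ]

Multiply ρ1 by -1/2.
  [  1  0  -3/2   2   1 ]
  [ -4  0     6  -8  -4 ]
  [  2  5    -4   9   2 ]
Add 4 times ρ1 to ρ2.
  [ 1  0  -3/2  2  1 ]
  [ 0  0     0  0  0 ]
  [ 2  5    -4  9  2 ]
Subtract 2 times ρ1 from ρ3.
  [ 1  0  -3/2  2  1 ]
  [ 0  0     0  0  0 ]
  [ 0  5    -1  5  0 ]
Swap ρ2 and ρ3.
  [ 1  0  -3/2  2  1 ]
  [ 0  5    -1  5  0 ]
  [ 0  0     0  0  0 ]
Multiply ρ2 by 1/5.
  [ 1  0  -3/2  2  1 ]
  [ 0  1  -1/5  1  0 ]
  [ 0  0     0  0  0 ]

[[1, 0, -3/2, 2, 1], [0, 1, -1/5, 1, 0], [0, 0, 0, 0, 0]]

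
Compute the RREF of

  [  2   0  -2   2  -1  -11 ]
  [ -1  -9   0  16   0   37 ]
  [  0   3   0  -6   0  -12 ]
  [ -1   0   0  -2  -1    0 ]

Multiply r1 by 1/2.
  [  1   0  -1   1  -1/2  -11/2 ]
  [ -1  -9   0  16     0     37 ]
  [  0   3   0  -6     0    -12 ]
  [ -1   0   0  -2    -1      0 ]
Add r1 to r2.
  [  1   0  -1   1  -1/2  -11/2 ]
  [  0  -9  -1  17  -1/2   63/2 ]
  [  0   3   0  -6     0    -12 ]
  [ -1   0   0  -2    -1      0 ]
Add r1 to r4.
  [ 1   0  -1   1  -1/2  -11/2 ]
  [ 0  -9  -1  17  -1/2   63/2 ]
  [ 0   3   0  -6     0    -12 ]
  [ 0   0  -1  -1  -3/2  -11/2 ]
Multiply r2 by -1/9.
  [ 1  0   -1      1  -1/2  -11/2 ]
  [ 0  1  1/9  -17/9  1/18   -7/2 ]
  [ 0  3    0     -6     0    -12 ]
  [ 0  0   -1     -1  -3/2  -11/2 ]
Subtract 3 times r2 from r3.
  [ 1  0    -1      1  -1/2  -11/2 ]
  [ 0  1   1/9  -17/9  1/18   -7/2 ]
  [ 0  0  -1/3   -1/3  -1/6   -3/2 ]
  [ 0  0    -1     -1  -3/2  -11/2 ]
Multiply r3 by -3.
  [ 1  0   -1      1  -1/2  -11/2 ]
  [ 0  1  1/9  -17/9  1/18   -7/2 ]
  [ 0  0    1      1   1/2    9/2 ]
  [ 0  0   -1     -1  -3/2  -11/2 ]
Add r3 to r4.
  [ 1  0   -1      1  -1/2  -11/2 ]
  [ 0  1  1/9  -17/9  1/18   -7/2 ]
  [ 0  0    1      1   1/2    9/2 ]
  [ 0  0    0      0    -1     -1 ]
Multiply r4 by -1.
  [ 1  0   -1      1  -1/2  -11/2 ]
  [ 0  1  1/9  -17/9  1/18   -7/2 ]
  [ 0  0    1      1   1/2    9/2 ]
  [ 0  0    0      0     1      1 ]
Subtract 1/2 times r4 from r3.
  [ 1  0   -1      1  -1/2  -11/2 ]
  [ 0  1  1/9  -17/9  1/18   -7/2 ]
  [ 0  0    1      1     0      4 ]
  [ 0  0    0      0     1      1 ]
Subtract 1/18 times r4 from r2.
  [ 1  0   -1      1  -1/2  -11/2 ]
  [ 0  1  1/9  -17/9     0  -32/9 ]
  [ 0  0    1      1     0      4 ]
  [ 0  0    0      0     1      1 ]
Add 1/2 times r4 to r1.
  [ 1  0   -1      1  0     -5 ]
  [ 0  1  1/9  -17/9  0  -32/9 ]
  [ 0  0    1      1  0      4 ]
  [ 0  0    0      0  1      1 ]
Subtract 1/9 times r3 from r2.
  [ 1  0  -1   1  0  -5 ]
  [ 0  1   0  -2  0  -4 ]
  [ 0  0   1   1  0   4 ]
  [ 0  0   0   0  1   1 ]
Add r3 to r1.
  [ 1  0  0   2  0  -1 ]
  [ 0  1  0  -2  0  -4 ]
  [ 0  0  1   1  0   4 ]
  [ 0  0  0   0  1   1 ]

[[1, 0, 0, 2, 0, -1], [0, 1, 0, -2, 0, -4], [0, 0, 1, 1, 0, 4], [0, 0, 0, 0, 1, 1]]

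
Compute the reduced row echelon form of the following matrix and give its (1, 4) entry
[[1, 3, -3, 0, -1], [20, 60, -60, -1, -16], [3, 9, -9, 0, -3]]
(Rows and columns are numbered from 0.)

-4

Subtract 20 times r1 from r2.
  [ 1  3  -3   0  -1 ]
  [ 0  0   0  -1   4 ]
  [ 3  9  -9   0  -3 ]
Subtract 3 times r1 from r3.
  [ 1  3  -3   0  -1 ]
  [ 0  0   0  -1   4 ]
  [ 0  0   0   0   0 ]
Multiply r2 by -1.
  [ 1  3  -3  0  -1 ]
  [ 0  0   0  1  -4 ]
  [ 0  0   0  0   0 ]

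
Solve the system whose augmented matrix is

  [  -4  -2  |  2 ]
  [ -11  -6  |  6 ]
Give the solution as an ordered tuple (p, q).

Multiply R1 by -1/4.
  [   1  1/2  |  -1/2 ]
  [ -11   -6  |     6 ]
Add 11 times R1 to R2.
  [ 1   1/2  |  -1/2 ]
  [ 0  -1/2  |   1/2 ]
Multiply R2 by -2.
  [ 1  1/2  |  -1/2 ]
  [ 0    1  |    -1 ]
Subtract 1/2 times R2 from R1.
  [ 1  0  |   0 ]
  [ 0  1  |  -1 ]
Reading off the last column: p = 0, q = -1.

(0, -1)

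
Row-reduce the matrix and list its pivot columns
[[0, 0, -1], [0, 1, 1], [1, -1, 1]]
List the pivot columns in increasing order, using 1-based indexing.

ρ1 <-> ρ3
  [ 1  -1   1 ]
  [ 0   1   1 ]
  [ 0   0  -1 ]
ρ3 ← -1·ρ3
  [ 1  -1  1 ]
  [ 0   1  1 ]
  [ 0   0  1 ]
ρ2 ← ρ2 − ρ3
  [ 1  -1  1 ]
  [ 0   1  0 ]
  [ 0   0  1 ]
ρ1 ← ρ1 − ρ3
  [ 1  -1  0 ]
  [ 0   1  0 ]
  [ 0   0  1 ]
ρ1 ← ρ1 + ρ2
  [ 1  0  0 ]
  [ 0  1  0 ]
  [ 0  0  1 ]
Pivot columns are the columns containing a leading 1.

1, 2, 3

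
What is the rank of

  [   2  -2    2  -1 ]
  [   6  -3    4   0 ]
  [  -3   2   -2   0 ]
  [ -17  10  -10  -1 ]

rank = 4

R1 := 1/2·R1
  [   1  -1    1  -1/2 ]
  [   6  -3    4     0 ]
  [  -3   2   -2     0 ]
  [ -17  10  -10    -1 ]
R2 := R2 − 6·R1
  [   1  -1    1  -1/2 ]
  [   0   3   -2     3 ]
  [  -3   2   -2     0 ]
  [ -17  10  -10    -1 ]
R3 := R3 + 3·R1
  [   1  -1    1  -1/2 ]
  [   0   3   -2     3 ]
  [   0  -1    1  -3/2 ]
  [ -17  10  -10    -1 ]
R4 := R4 + 17·R1
  [ 1  -1   1   -1/2 ]
  [ 0   3  -2      3 ]
  [ 0  -1   1   -3/2 ]
  [ 0  -7   7  -19/2 ]
R2 := 1/3·R2
  [ 1  -1     1   -1/2 ]
  [ 0   1  -2/3      1 ]
  [ 0  -1     1   -3/2 ]
  [ 0  -7     7  -19/2 ]
R3 := R3 + R2
  [ 1  -1     1   -1/2 ]
  [ 0   1  -2/3      1 ]
  [ 0   0   1/3   -1/2 ]
  [ 0  -7     7  -19/2 ]
R4 := R4 + 7·R2
  [ 1  -1     1  -1/2 ]
  [ 0   1  -2/3     1 ]
  [ 0   0   1/3  -1/2 ]
  [ 0   0   7/3  -5/2 ]
R3 := 3·R3
  [ 1  -1     1  -1/2 ]
  [ 0   1  -2/3     1 ]
  [ 0   0     1  -3/2 ]
  [ 0   0   7/3  -5/2 ]
R4 := R4 − 7/3·R3
  [ 1  -1     1  -1/2 ]
  [ 0   1  -2/3     1 ]
  [ 0   0     1  -3/2 ]
  [ 0   0     0     1 ]
R3 := R3 + 3/2·R4
  [ 1  -1     1  -1/2 ]
  [ 0   1  -2/3     1 ]
  [ 0   0     1     0 ]
  [ 0   0     0     1 ]
R2 := R2 − R4
  [ 1  -1     1  -1/2 ]
  [ 0   1  -2/3     0 ]
  [ 0   0     1     0 ]
  [ 0   0     0     1 ]
R1 := R1 + 1/2·R4
  [ 1  -1     1  0 ]
  [ 0   1  -2/3  0 ]
  [ 0   0     1  0 ]
  [ 0   0     0  1 ]
R2 := R2 + 2/3·R3
  [ 1  -1  1  0 ]
  [ 0   1  0  0 ]
  [ 0   0  1  0 ]
  [ 0   0  0  1 ]
R1 := R1 − R3
  [ 1  -1  0  0 ]
  [ 0   1  0  0 ]
  [ 0   0  1  0 ]
  [ 0   0  0  1 ]
R1 := R1 + R2
  [ 1  0  0  0 ]
  [ 0  1  0  0 ]
  [ 0  0  1  0 ]
  [ 0  0  0  1 ]
The reduced form has 4 nonzero rows.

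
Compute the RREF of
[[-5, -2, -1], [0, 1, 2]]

ρ1 -> -1/5·ρ1
  [ 1  2/5  1/5 ]
  [ 0    1    2 ]
ρ1 -> ρ1 − 2/5·ρ2
  [ 1  0  -3/5 ]
  [ 0  1     2 ]

[[1, 0, -3/5], [0, 1, 2]]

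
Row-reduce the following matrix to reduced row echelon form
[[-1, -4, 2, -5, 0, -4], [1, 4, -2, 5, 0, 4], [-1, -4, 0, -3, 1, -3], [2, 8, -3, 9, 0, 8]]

ρ1 := -1·ρ1
  [  1   4  -2   5  0   4 ]
  [  1   4  -2   5  0   4 ]
  [ -1  -4   0  -3  1  -3 ]
  [  2   8  -3   9  0   8 ]
ρ2 := ρ2 − ρ1
  [  1   4  -2   5  0   4 ]
  [  0   0   0   0  0   0 ]
  [ -1  -4   0  -3  1  -3 ]
  [  2   8  -3   9  0   8 ]
ρ3 := ρ3 + ρ1
  [ 1  4  -2  5  0  4 ]
  [ 0  0   0  0  0  0 ]
  [ 0  0  -2  2  1  1 ]
  [ 2  8  -3  9  0  8 ]
ρ4 := ρ4 − 2·ρ1
  [ 1  4  -2   5  0  4 ]
  [ 0  0   0   0  0  0 ]
  [ 0  0  -2   2  1  1 ]
  [ 0  0   1  -1  0  0 ]
ρ2 <=> ρ3
  [ 1  4  -2   5  0  4 ]
  [ 0  0  -2   2  1  1 ]
  [ 0  0   0   0  0  0 ]
  [ 0  0   1  -1  0  0 ]
ρ2 := -1/2·ρ2
  [ 1  4  -2   5     0     4 ]
  [ 0  0   1  -1  -1/2  -1/2 ]
  [ 0  0   0   0     0     0 ]
  [ 0  0   1  -1     0     0 ]
ρ4 := ρ4 − ρ2
  [ 1  4  -2   5     0     4 ]
  [ 0  0   1  -1  -1/2  -1/2 ]
  [ 0  0   0   0     0     0 ]
  [ 0  0   0   0   1/2   1/2 ]
ρ3 <=> ρ4
  [ 1  4  -2   5     0     4 ]
  [ 0  0   1  -1  -1/2  -1/2 ]
  [ 0  0   0   0   1/2   1/2 ]
  [ 0  0   0   0     0     0 ]
ρ3 := 2·ρ3
  [ 1  4  -2   5     0     4 ]
  [ 0  0   1  -1  -1/2  -1/2 ]
  [ 0  0   0   0     1     1 ]
  [ 0  0   0   0     0     0 ]
ρ2 := ρ2 + 1/2·ρ3
  [ 1  4  -2   5  0  4 ]
  [ 0  0   1  -1  0  0 ]
  [ 0  0   0   0  1  1 ]
  [ 0  0   0   0  0  0 ]
ρ1 := ρ1 + 2·ρ2
  [ 1  4  0   3  0  4 ]
  [ 0  0  1  -1  0  0 ]
  [ 0  0  0   0  1  1 ]
  [ 0  0  0   0  0  0 ]

[[1, 4, 0, 3, 0, 4], [0, 0, 1, -1, 0, 0], [0, 0, 0, 0, 1, 1], [0, 0, 0, 0, 0, 0]]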